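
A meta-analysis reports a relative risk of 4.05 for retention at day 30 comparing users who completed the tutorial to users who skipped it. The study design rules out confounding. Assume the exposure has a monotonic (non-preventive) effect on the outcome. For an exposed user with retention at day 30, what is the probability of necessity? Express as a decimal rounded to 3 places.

PN ≈ 0.753

Under exogeneity and monotonicity, PN = (RR − 1) / RR = 1 − 1/RR.
PN = (4.05 − 1) / 4.05 = 3.05 / 4.05 ≈ 0.7531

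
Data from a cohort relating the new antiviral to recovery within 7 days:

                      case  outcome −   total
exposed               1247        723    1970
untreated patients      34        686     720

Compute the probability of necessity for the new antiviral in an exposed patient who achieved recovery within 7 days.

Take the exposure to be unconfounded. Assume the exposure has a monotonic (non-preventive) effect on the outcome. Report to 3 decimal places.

p₁ = P(outcome | exposed) = 1247/1970 = 0.63299
p₀ = P(outcome | unexposed) = 34/720 = 0.047222
Under exogeneity and monotonicity, PN = (p₁ − p₀)/p₁.
PN = (0.63299 − 0.047222) / 0.63299 ≈ 0.9254

PN ≈ 0.925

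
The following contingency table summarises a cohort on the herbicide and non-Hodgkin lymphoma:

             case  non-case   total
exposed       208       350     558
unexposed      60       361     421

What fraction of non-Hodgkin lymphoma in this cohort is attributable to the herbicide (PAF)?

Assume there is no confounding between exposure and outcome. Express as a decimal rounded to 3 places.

PAF ≈ 0.479

p₁ = P(outcome | exposed) = 208/558 = 0.37276
p₀ = P(outcome | unexposed) = 60/421 = 0.14252
Exposure prevalence π = 558/979 = 0.56997; overall risk P(Y=1) = 0.27375.
Under exogeneity, PAF = [P(Y=1) − p₀]/P(Y=1).
PAF = (0.27375 − 0.14252) / 0.27375 ≈ 0.4794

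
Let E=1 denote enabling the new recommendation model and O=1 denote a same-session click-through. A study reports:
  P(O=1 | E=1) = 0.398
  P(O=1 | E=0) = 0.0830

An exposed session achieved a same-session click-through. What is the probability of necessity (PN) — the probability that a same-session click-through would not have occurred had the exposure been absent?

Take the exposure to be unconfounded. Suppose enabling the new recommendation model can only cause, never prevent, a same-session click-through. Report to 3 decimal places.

PN ≈ 0.791

Let p₁ = 0.398, p₀ = 0.083.
Under exogeneity and monotonicity, PN = (p₁ − p₀) / p₁.
PN = (0.398 − 0.083) / 0.398 = 0.315 / 0.398 ≈ 0.7915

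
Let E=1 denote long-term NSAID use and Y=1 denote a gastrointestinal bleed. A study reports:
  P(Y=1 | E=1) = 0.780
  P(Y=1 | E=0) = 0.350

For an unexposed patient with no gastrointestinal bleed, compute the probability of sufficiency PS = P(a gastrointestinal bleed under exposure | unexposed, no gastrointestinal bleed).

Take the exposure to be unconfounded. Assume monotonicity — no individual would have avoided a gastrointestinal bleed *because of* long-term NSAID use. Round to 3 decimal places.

Let p₁ = 0.78, p₀ = 0.35.
Under exogeneity and monotonicity, PS = (p₁ − p₀) / (1 − p₀).
PS = (0.78 − 0.35) / (1 − 0.35) = 0.43 / 0.65 ≈ 0.6615

PS ≈ 0.662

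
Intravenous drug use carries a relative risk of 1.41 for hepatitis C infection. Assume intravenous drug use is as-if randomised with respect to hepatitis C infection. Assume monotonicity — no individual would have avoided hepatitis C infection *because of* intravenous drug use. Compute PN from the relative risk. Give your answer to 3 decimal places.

Under exogeneity and monotonicity, PN = (RR − 1) / RR = 1 − 1/RR.
PN = (1.41 − 1) / 1.41 = 0.41 / 1.41 ≈ 0.2908

PN ≈ 0.291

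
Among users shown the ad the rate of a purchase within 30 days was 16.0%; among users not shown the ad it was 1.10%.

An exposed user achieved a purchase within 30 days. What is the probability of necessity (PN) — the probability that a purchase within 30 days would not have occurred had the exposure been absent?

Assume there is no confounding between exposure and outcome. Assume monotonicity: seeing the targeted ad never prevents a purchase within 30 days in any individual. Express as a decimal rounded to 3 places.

PN ≈ 0.931

p₁ = 0.16, p₀ = 0.011.
Under exogeneity and monotonicity, PN = (p₁ − p₀) / p₁.
PN = (0.16 − 0.011) / 0.16 = 0.149 / 0.16 ≈ 0.9312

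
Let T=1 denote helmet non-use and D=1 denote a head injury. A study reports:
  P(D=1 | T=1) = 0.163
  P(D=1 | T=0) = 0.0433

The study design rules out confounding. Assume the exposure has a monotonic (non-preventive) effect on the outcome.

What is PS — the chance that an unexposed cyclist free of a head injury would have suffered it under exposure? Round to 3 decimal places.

PS ≈ 0.125

Let p₁ = 0.163, p₀ = 0.0433.
Under exogeneity and monotonicity, PS = (p₁ − p₀) / (1 − p₀).
PS = (0.163 − 0.0433) / (1 − 0.0433) = 0.1197 / 0.9567 ≈ 0.1251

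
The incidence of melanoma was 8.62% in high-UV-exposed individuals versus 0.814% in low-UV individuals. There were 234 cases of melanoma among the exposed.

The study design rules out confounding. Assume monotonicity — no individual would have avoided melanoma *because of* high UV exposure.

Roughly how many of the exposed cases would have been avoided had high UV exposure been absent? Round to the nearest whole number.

p₁ = 0.0862, p₀ = 0.00814.
PN = (p₁ − p₀)/p₁ = (0.0862 − 0.00814) / 0.0862 ≈ 0.90557.
Attributable cases ≈ PN × (exposed cases) = 0.90557 × 234 ≈ 211.90.

about 212 cases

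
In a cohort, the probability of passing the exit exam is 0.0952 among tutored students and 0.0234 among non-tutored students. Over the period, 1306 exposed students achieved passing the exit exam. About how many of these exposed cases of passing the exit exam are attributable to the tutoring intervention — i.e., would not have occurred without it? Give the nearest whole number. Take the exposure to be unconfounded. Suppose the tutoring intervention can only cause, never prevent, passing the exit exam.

about 985 cases

Let p₁ = 0.0952, p₀ = 0.0234.
PN = (p₁ − p₀)/p₁ = (0.0952 − 0.0234) / 0.0952 ≈ 0.75420.
Attributable cases ≈ PN × (exposed cases) = 0.75420 × 1306 ≈ 984.99.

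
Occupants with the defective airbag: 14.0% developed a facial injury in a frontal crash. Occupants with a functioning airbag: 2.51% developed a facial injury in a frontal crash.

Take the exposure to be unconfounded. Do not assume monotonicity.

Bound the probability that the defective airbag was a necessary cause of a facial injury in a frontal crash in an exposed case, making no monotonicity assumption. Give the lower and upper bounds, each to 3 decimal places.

p₁ = 0.14, p₀ = 0.0251.
Under exogeneity alone the bounds on PN are max{0,(p₁−p₀)/p₁} ≤ PN ≤ min{1,(1−p₀)/p₁}.
  lower = (p₁ − p₀)/p₁ = 0.1149 / 0.14 ≈ 0.8207
  upper = min{1, (1 − p₀)/p₁} = 0.9749 / 0.14 ≈ 6.9636 → capped at 1

0.821 ≤ PN ≤ 1.000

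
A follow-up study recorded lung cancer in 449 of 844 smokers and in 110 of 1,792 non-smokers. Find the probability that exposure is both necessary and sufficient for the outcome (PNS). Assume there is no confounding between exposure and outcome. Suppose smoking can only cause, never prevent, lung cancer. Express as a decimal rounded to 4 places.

PNS ≈ 0.4706

p₁ = P(outcome | exposed) = 449/844 = 0.53199
p₀ = P(outcome | unexposed) = 110/1792 = 0.061384
Under exogeneity and monotonicity, PNS = p₁ − p₀.
PNS = 0.53199 − 0.061384 = 0.47061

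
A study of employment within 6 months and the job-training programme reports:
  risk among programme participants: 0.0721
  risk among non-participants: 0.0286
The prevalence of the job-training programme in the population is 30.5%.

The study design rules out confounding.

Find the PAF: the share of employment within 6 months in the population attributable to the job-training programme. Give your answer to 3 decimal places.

Let p₁ = 0.0721, p₀ = 0.0286.
Overall risk P(Y=1) = π·p₁ + (1−π)·p₀ = 0.305×0.0721 + 0.695×0.0286 = 0.041868.
Under exogeneity, PAF = [P(Y=1) − p₀] / P(Y=1).
PAF = (0.041868 − 0.0286) / 0.041868 ≈ 0.3169

PAF ≈ 0.317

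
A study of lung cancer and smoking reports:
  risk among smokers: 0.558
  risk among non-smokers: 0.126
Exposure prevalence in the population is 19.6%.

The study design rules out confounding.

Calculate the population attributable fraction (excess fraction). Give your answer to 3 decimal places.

PAF ≈ 0.402

Let p₁ = 0.558, p₀ = 0.126.
Overall risk P(Y=1) = π·p₁ + (1−π)·p₀ = 0.196×0.558 + 0.804×0.126 = 0.21067.
Under exogeneity, PAF = [P(Y=1) − p₀] / P(Y=1).
PAF = (0.21067 − 0.126) / 0.21067 ≈ 0.4019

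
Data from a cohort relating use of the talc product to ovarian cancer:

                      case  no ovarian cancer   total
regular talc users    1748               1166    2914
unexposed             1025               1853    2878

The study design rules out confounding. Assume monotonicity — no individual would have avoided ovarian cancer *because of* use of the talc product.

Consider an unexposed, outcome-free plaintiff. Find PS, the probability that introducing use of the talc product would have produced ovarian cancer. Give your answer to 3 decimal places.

PS ≈ 0.379

p₁ = P(outcome | exposed) = 1748/2914 = 0.59986
p₀ = P(outcome | unexposed) = 1025/2878 = 0.35615
Under exogeneity and monotonicity, PS = (p₁ − p₀)/(1 − p₀).
PS = (0.59986 − 0.35615) / 0.64385 ≈ 0.3785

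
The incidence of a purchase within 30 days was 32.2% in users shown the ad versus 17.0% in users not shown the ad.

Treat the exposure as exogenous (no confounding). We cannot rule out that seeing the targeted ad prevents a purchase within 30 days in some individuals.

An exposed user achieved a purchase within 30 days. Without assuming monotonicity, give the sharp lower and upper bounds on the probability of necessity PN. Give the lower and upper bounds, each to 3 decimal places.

p₁ = 0.322, p₀ = 0.17.
Under exogeneity alone the bounds on PN are max{0,(p₁−p₀)/p₁} ≤ PN ≤ min{1,(1−p₀)/p₁}.
  lower = (p₁ − p₀)/p₁ = 0.152 / 0.322 ≈ 0.4720
  upper = min{1, (1 − p₀)/p₁} = 0.83 / 0.322 ≈ 2.5776 → capped at 1

0.472 ≤ PN ≤ 1.000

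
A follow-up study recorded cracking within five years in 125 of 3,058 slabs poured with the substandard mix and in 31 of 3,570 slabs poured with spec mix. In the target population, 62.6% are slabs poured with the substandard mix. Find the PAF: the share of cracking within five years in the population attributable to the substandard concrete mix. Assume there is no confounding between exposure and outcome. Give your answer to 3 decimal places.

PAF ≈ 0.699

p₁ = P(outcome | exposed) = 125/3058 = 0.040876
p₀ = P(outcome | unexposed) = 31/3570 = 0.0086835
Overall risk P(Y=1) = π·p₁ + (1−π)·p₀ = 0.626×0.040876 + 0.374×0.0086835 = 0.028836.
Under exogeneity, PAF = [P(Y=1) − p₀] / P(Y=1).
PAF = (0.028836 − 0.0086835) / 0.028836 ≈ 0.6989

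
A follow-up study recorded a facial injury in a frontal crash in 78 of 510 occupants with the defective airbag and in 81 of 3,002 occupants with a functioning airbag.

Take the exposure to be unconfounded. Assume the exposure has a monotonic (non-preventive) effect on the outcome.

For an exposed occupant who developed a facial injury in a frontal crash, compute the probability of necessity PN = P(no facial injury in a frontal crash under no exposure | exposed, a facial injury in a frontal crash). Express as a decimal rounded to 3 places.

p₁ = P(outcome | exposed) = 78/510 = 0.15294
p₀ = P(outcome | unexposed) = 81/3002 = 0.026982
Under exogeneity and monotonicity, PN = (p₁ − p₀) / p₁.
PN = (0.15294 − 0.026982) / 0.15294 = 0.12596 / 0.15294 ≈ 0.8236

PN ≈ 0.824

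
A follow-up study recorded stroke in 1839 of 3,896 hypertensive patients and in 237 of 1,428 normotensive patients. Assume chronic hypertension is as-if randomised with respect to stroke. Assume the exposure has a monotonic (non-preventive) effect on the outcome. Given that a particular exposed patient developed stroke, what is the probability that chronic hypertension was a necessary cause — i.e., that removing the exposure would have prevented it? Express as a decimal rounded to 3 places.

p₁ = P(outcome | exposed) = 1839/3896 = 0.47202
p₀ = P(outcome | unexposed) = 237/1428 = 0.16597
Under exogeneity and monotonicity, PN = (p₁ − p₀) / p₁.
PN = (0.47202 − 0.16597) / 0.47202 = 0.30606 / 0.47202 ≈ 0.6484

PN ≈ 0.648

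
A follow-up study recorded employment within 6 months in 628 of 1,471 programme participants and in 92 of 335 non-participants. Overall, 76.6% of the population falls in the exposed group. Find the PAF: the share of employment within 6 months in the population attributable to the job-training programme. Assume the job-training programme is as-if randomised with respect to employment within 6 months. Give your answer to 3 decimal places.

p₁ = P(outcome | exposed) = 628/1471 = 0.42692
p₀ = P(outcome | unexposed) = 92/335 = 0.27463
Overall risk P(Y=1) = π·p₁ + (1−π)·p₀ = 0.766×0.42692 + 0.234×0.27463 = 0.39128.
Under exogeneity, PAF = [P(Y=1) − p₀] / P(Y=1).
PAF = (0.39128 − 0.27463) / 0.39128 ≈ 0.2981

PAF ≈ 0.298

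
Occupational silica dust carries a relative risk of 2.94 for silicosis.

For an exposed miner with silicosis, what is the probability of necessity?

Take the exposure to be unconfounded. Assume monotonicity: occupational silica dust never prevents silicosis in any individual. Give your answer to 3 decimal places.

Under exogeneity and monotonicity, PN = (RR − 1) / RR = 1 − 1/RR.
PN = (2.94 − 1) / 2.94 = 1.94 / 2.94 ≈ 0.6599

PN ≈ 0.660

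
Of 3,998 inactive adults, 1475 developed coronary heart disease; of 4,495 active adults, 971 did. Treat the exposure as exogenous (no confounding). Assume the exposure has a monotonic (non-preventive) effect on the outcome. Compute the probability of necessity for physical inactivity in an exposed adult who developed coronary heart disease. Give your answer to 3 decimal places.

PN ≈ 0.414

p₁ = P(outcome | exposed) = 1475/3998 = 0.36893
p₀ = P(outcome | unexposed) = 971/4495 = 0.21602
Under exogeneity and monotonicity, PN = (p₁ − p₀) / p₁.
PN = (0.36893 − 0.21602) / 0.36893 = 0.15292 / 0.36893 ≈ 0.4145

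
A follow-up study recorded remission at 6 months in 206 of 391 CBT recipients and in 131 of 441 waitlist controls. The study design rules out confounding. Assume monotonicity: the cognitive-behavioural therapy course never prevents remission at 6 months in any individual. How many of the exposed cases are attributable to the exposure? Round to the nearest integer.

about 90 cases

p₁ = P(outcome | exposed) = 206/391 = 0.52685
p₀ = P(outcome | unexposed) = 131/441 = 0.29705
PN = (p₁ − p₀)/p₁ = (0.52685 − 0.29705) / 0.52685 ≈ 0.43618.
Attributable cases ≈ PN × (exposed cases) = 0.43618 × 206 ≈ 89.85.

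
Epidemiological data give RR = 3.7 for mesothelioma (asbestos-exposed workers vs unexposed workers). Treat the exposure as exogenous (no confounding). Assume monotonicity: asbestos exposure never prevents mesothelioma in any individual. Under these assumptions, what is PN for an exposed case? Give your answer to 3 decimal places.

PN ≈ 0.730

Under exogeneity and monotonicity, PN = (RR − 1) / RR = 1 − 1/RR.
PN = (3.7 − 1) / 3.7 = 2.7 / 3.7 ≈ 0.7297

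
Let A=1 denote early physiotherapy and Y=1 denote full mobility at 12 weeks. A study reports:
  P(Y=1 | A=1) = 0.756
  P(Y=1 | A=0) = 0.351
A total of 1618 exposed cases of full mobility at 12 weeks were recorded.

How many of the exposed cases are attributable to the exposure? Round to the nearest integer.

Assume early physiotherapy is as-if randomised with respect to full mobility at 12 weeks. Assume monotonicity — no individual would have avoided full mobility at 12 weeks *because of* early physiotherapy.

about 867 cases

Let p₁ = 0.756, p₀ = 0.351.
PN = (p₁ − p₀)/p₁ = (0.756 − 0.351) / 0.756 ≈ 0.53571.
Attributable cases ≈ PN × (exposed cases) = 0.53571 × 1618 ≈ 866.79.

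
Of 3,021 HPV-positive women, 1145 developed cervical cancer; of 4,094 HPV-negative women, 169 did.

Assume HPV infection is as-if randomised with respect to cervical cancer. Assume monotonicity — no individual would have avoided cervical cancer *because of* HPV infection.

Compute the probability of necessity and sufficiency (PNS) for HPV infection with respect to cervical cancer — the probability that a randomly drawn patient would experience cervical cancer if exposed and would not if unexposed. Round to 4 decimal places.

PNS ≈ 0.3377

p₁ = P(outcome | exposed) = 1145/3021 = 0.37901
p₀ = P(outcome | unexposed) = 169/4094 = 0.04128
Under exogeneity and monotonicity, PNS = p₁ − p₀.
PNS = 0.37901 − 0.04128 = 0.33773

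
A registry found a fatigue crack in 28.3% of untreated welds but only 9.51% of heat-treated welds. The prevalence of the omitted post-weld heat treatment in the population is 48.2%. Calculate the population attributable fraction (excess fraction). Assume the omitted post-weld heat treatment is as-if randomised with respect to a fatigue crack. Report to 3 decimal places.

PAF ≈ 0.488

p₁ = 0.283, p₀ = 0.0951.
Overall risk P(Y=1) = π·p₁ + (1−π)·p₀ = 0.482×0.283 + 0.518×0.0951 = 0.18567.
Under exogeneity, PAF = [P(Y=1) − p₀] / P(Y=1).
PAF = (0.18567 − 0.0951) / 0.18567 ≈ 0.4878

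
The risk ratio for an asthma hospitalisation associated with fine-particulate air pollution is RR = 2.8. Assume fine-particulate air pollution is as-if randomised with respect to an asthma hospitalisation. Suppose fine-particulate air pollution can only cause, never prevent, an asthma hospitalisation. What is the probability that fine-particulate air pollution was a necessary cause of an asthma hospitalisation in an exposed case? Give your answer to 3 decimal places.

Under exogeneity and monotonicity, PN = (RR − 1) / RR = 1 − 1/RR.
PN = (2.8 − 1) / 2.8 = 1.8 / 2.8 ≈ 0.6429

PN ≈ 0.643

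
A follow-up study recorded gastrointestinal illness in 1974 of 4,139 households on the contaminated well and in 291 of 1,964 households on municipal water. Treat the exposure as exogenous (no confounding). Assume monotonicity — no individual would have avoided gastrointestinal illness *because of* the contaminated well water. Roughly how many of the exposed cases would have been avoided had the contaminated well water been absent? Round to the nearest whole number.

p₁ = P(outcome | exposed) = 1974/4139 = 0.47693
p₀ = P(outcome | unexposed) = 291/1964 = 0.14817
PN = (p₁ − p₀)/p₁ = (0.47693 − 0.14817) / 0.47693 ≈ 0.68933.
Attributable cases ≈ PN × (exposed cases) = 0.68933 × 1974 ≈ 1360.74.

about 1361 cases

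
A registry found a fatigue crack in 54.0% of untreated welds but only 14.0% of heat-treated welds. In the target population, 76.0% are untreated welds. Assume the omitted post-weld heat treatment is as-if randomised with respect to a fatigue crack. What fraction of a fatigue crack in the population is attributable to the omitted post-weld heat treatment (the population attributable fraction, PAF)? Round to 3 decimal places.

p₁ = 0.54, p₀ = 0.14.
Overall risk P(Y=1) = π·p₁ + (1−π)·p₀ = 0.76×0.54 + 0.24×0.14 = 0.444.
Under exogeneity, PAF = [P(Y=1) − p₀] / P(Y=1).
PAF = (0.444 − 0.14) / 0.444 ≈ 0.6847

PAF ≈ 0.685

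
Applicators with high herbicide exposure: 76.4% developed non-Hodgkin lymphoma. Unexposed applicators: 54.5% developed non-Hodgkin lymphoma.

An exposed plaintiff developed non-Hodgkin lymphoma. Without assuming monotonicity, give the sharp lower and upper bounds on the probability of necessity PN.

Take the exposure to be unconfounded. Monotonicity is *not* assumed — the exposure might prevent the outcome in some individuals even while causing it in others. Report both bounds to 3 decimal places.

0.287 ≤ PN ≤ 0.596

p₁ = 0.764, p₀ = 0.545.
Under exogeneity alone the bounds on PN are max{0,(p₁−p₀)/p₁} ≤ PN ≤ min{1,(1−p₀)/p₁}.
  lower = (p₁ − p₀)/p₁ = 0.219 / 0.764 ≈ 0.2866
  upper = min{1, (1 − p₀)/p₁} = 0.455 / 0.764 ≈ 0.5955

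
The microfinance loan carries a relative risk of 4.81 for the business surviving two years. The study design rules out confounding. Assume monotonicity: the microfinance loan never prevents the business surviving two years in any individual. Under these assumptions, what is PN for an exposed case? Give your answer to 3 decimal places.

Under exogeneity and monotonicity, PN = (RR − 1) / RR = 1 − 1/RR.
PN = (4.81 − 1) / 4.81 = 3.81 / 4.81 ≈ 0.7921

PN ≈ 0.792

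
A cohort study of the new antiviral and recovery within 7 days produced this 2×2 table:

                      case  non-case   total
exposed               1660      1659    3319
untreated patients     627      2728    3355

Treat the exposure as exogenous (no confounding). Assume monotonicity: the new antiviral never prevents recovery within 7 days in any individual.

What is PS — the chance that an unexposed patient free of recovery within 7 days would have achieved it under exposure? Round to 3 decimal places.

p₁ = P(outcome | exposed) = 1660/3319 = 0.50015
p₀ = P(outcome | unexposed) = 627/3355 = 0.18689
Under exogeneity and monotonicity, PS = (p₁ − p₀)/(1 − p₀).
PS = (0.50015 − 0.18689) / 0.81311 ≈ 0.3853

PS ≈ 0.385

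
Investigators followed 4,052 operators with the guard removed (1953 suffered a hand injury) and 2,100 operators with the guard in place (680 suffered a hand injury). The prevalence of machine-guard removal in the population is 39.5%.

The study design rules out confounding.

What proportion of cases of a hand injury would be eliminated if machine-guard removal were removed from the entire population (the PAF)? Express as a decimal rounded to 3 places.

p₁ = P(outcome | exposed) = 1953/4052 = 0.48198
p₀ = P(outcome | unexposed) = 680/2100 = 0.32381
Overall risk P(Y=1) = π·p₁ + (1−π)·p₀ = 0.395×0.48198 + 0.605×0.32381 = 0.38629.
Under exogeneity, PAF = [P(Y=1) − p₀] / P(Y=1).
PAF = (0.38629 − 0.32381) / 0.38629 ≈ 0.1617

PAF ≈ 0.162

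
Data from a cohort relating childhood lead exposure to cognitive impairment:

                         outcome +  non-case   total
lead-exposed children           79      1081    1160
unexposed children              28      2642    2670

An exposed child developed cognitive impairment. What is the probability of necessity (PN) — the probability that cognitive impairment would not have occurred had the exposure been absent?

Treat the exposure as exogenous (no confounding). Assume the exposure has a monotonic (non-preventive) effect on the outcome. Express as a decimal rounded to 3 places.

PN ≈ 0.846

p₁ = P(outcome | exposed) = 79/1160 = 0.068103
p₀ = P(outcome | unexposed) = 28/2670 = 0.010487
Under exogeneity and monotonicity, PN = (p₁ − p₀) / p₁.
PN = (0.068103 − 0.010487) / 0.068103 = 0.057617 / 0.068103 ≈ 0.8460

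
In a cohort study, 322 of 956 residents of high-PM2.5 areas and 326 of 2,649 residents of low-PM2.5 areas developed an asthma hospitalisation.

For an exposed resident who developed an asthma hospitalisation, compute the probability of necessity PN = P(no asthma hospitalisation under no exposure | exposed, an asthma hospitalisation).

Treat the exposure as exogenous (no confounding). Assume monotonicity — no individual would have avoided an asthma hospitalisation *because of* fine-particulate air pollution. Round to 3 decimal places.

PN ≈ 0.635

p₁ = P(outcome | exposed) = 322/956 = 0.33682
p₀ = P(outcome | unexposed) = 326/2649 = 0.12307
Under exogeneity and monotonicity, PN = (p₁ − p₀) / p₁.
PN = (0.33682 − 0.12307) / 0.33682 = 0.21375 / 0.33682 ≈ 0.6346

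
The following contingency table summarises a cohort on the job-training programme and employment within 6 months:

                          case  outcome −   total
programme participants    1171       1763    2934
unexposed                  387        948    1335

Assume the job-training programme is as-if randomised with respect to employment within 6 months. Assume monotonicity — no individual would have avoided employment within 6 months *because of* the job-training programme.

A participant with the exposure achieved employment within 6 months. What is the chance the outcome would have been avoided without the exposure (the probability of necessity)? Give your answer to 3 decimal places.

p₁ = P(outcome | exposed) = 1171/2934 = 0.39911
p₀ = P(outcome | unexposed) = 387/1335 = 0.28989
Under exogeneity and monotonicity, PN = (p₁ − p₀)/p₁.
PN = (0.39911 − 0.28989) / 0.39911 ≈ 0.2737

PN ≈ 0.274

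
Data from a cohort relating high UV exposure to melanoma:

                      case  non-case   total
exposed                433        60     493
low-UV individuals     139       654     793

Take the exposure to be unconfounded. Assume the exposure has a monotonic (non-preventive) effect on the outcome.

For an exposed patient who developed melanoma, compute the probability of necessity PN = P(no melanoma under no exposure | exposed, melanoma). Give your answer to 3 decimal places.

p₁ = P(outcome | exposed) = 433/493 = 0.8783
p₀ = P(outcome | unexposed) = 139/793 = 0.17528
Under exogeneity and monotonicity, PN = (p₁ − p₀)/p₁.
PN = (0.8783 − 0.17528) / 0.8783 ≈ 0.8004

PN ≈ 0.800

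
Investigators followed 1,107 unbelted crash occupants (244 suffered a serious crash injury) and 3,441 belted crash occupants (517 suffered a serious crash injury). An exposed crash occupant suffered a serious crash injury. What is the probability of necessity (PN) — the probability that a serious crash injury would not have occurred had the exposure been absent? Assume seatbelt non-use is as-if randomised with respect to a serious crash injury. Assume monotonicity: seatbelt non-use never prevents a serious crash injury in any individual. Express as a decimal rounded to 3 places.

p₁ = P(outcome | exposed) = 244/1107 = 0.22042
p₀ = P(outcome | unexposed) = 517/3441 = 0.15025
Under exogeneity and monotonicity, PN = (p₁ − p₀) / p₁.
PN = (0.22042 − 0.15025) / 0.22042 = 0.070169 / 0.22042 ≈ 0.3183

PN ≈ 0.318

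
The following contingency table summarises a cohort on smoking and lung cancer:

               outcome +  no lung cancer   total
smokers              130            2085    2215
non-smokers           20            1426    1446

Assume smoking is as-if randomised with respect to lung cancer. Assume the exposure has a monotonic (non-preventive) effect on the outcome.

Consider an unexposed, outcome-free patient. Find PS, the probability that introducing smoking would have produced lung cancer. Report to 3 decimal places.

PS ≈ 0.045

p₁ = P(outcome | exposed) = 130/2215 = 0.058691
p₀ = P(outcome | unexposed) = 20/1446 = 0.013831
Under exogeneity and monotonicity, PS = (p₁ − p₀)/(1 − p₀).
PS = (0.058691 − 0.013831) / 0.98617 ≈ 0.0455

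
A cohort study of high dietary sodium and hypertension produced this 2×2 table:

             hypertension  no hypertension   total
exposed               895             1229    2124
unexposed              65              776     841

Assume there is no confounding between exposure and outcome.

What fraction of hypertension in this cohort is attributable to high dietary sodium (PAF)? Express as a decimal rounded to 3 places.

PAF ≈ 0.761

p₁ = P(outcome | exposed) = 895/2124 = 0.42137
p₀ = P(outcome | unexposed) = 65/841 = 0.077289
Exposure prevalence π = 2124/2965 = 0.71636; overall risk P(Y=1) = 0.32378.
Under exogeneity, PAF = [P(Y=1) − p₀]/P(Y=1).
PAF = (0.32378 − 0.077289) / 0.32378 ≈ 0.7613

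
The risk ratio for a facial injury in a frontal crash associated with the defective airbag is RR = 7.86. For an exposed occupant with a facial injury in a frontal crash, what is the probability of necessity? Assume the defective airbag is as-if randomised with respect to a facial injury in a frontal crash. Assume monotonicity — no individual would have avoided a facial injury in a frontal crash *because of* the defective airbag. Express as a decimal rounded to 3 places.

Under exogeneity and monotonicity, PN = (RR − 1) / RR = 1 − 1/RR.
PN = (7.86 − 1) / 7.86 = 6.86 / 7.86 ≈ 0.8728

PN ≈ 0.873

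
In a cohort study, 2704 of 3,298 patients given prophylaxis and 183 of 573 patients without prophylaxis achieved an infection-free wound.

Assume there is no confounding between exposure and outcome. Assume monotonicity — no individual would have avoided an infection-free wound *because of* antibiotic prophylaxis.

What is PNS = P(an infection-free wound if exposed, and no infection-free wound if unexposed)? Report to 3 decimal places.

p₁ = P(outcome | exposed) = 2704/3298 = 0.81989
p₀ = P(outcome | unexposed) = 183/573 = 0.31937
Under exogeneity and monotonicity, PNS = p₁ − p₀.
PNS = 0.81989 − 0.31937 = 0.50052

PNS ≈ 0.501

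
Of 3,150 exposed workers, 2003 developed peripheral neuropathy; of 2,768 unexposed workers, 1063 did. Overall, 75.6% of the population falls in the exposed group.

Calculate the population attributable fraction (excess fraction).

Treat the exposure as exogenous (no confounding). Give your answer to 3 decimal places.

PAF ≈ 0.331

p₁ = P(outcome | exposed) = 2003/3150 = 0.63587
p₀ = P(outcome | unexposed) = 1063/2768 = 0.38403
Overall risk P(Y=1) = π·p₁ + (1−π)·p₀ = 0.756×0.63587 + 0.244×0.38403 = 0.57442.
Under exogeneity, PAF = [P(Y=1) − p₀] / P(Y=1).
PAF = (0.57442 − 0.38403) / 0.57442 ≈ 0.3314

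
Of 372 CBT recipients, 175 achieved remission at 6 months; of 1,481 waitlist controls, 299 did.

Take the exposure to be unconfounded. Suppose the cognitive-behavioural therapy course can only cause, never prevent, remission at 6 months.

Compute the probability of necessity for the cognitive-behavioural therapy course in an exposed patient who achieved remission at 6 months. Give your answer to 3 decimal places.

p₁ = P(outcome | exposed) = 175/372 = 0.47043
p₀ = P(outcome | unexposed) = 299/1481 = 0.20189
Under exogeneity and monotonicity, PN = (p₁ − p₀) / p₁.
PN = (0.47043 − 0.20189) / 0.47043 = 0.26854 / 0.47043 ≈ 0.5708

PN ≈ 0.571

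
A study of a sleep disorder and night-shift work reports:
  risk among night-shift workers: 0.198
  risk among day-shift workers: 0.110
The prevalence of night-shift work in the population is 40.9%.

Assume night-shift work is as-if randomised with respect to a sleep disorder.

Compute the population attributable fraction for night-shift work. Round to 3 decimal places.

PAF ≈ 0.247

Let p₁ = 0.198, p₀ = 0.11.
Overall risk P(Y=1) = π·p₁ + (1−π)·p₀ = 0.409×0.198 + 0.591×0.11 = 0.14599.
Under exogeneity, PAF = [P(Y=1) − p₀] / P(Y=1).
PAF = (0.14599 − 0.11) / 0.14599 ≈ 0.2465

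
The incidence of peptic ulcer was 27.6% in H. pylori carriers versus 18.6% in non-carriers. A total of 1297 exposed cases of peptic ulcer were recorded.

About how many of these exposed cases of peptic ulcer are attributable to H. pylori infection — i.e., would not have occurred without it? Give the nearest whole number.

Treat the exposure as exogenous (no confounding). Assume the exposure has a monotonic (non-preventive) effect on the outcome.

about 423 cases

p₁ = 0.276, p₀ = 0.186.
PN = (p₁ − p₀)/p₁ = (0.276 − 0.186) / 0.276 ≈ 0.32609.
Attributable cases ≈ PN × (exposed cases) = 0.32609 × 1297 ≈ 422.93.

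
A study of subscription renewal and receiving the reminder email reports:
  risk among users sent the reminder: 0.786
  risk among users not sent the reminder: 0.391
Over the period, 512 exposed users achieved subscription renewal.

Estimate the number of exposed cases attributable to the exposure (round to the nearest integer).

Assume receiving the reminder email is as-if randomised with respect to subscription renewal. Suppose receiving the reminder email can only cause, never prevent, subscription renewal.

Let p₁ = 0.786, p₀ = 0.391.
PN = (p₁ − p₀)/p₁ = (0.786 − 0.391) / 0.786 ≈ 0.50254.
Attributable cases ≈ PN × (exposed cases) = 0.50254 × 512 ≈ 257.30.

about 257 cases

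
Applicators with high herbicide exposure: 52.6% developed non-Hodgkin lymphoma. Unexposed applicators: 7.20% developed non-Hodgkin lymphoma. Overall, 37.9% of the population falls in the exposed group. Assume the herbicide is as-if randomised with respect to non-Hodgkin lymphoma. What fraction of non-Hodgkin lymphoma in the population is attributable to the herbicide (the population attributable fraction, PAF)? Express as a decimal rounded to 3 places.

p₁ = 0.526, p₀ = 0.072.
Overall risk P(Y=1) = π·p₁ + (1−π)·p₀ = 0.379×0.526 + 0.621×0.072 = 0.24407.
Under exogeneity, PAF = [P(Y=1) − p₀] / P(Y=1).
PAF = (0.24407 − 0.072) / 0.24407 ≈ 0.7050

PAF ≈ 0.705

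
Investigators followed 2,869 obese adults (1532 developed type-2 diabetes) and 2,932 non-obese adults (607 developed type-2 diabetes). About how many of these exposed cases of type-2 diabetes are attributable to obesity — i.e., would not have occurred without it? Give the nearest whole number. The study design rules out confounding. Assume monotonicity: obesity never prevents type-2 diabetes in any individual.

about 938 cases

p₁ = P(outcome | exposed) = 1532/2869 = 0.53398
p₀ = P(outcome | unexposed) = 607/2932 = 0.20703
PN = (p₁ − p₀)/p₁ = (0.53398 − 0.20703) / 0.53398 ≈ 0.61230.
Attributable cases ≈ PN × (exposed cases) = 0.61230 × 1532 ≈ 938.04.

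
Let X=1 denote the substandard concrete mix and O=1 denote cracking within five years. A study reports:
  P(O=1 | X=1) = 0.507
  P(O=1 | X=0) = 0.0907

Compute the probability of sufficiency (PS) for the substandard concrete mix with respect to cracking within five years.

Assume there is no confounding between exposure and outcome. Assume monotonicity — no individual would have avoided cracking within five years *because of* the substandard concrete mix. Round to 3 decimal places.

Let p₁ = 0.507, p₀ = 0.0907.
Under exogeneity and monotonicity, PS = (p₁ − p₀) / (1 − p₀).
PS = (0.507 − 0.0907) / (1 − 0.0907) = 0.4163 / 0.9093 ≈ 0.4578

PS ≈ 0.458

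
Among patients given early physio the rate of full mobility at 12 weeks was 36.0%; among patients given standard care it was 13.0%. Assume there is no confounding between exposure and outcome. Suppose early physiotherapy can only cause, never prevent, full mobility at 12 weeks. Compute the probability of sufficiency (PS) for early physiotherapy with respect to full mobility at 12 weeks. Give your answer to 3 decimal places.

PS ≈ 0.264

p₁ = 0.36, p₀ = 0.13.
Under exogeneity and monotonicity, PS = (p₁ − p₀) / (1 − p₀).
PS = (0.36 − 0.13) / (1 − 0.13) = 0.23 / 0.87 ≈ 0.2644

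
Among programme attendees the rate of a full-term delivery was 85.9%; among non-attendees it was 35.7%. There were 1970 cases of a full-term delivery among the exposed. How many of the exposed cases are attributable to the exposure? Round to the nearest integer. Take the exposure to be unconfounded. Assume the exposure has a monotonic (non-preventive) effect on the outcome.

p₁ = 0.859, p₀ = 0.357.
PN = (p₁ − p₀)/p₁ = (0.859 − 0.357) / 0.859 ≈ 0.58440.
Attributable cases ≈ PN × (exposed cases) = 0.58440 × 1970 ≈ 1151.27.

about 1151 cases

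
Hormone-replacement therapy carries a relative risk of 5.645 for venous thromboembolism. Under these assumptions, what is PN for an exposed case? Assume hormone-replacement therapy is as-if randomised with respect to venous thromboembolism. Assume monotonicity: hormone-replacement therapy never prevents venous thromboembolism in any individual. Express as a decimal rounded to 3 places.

Under exogeneity and monotonicity, PN = (RR − 1) / RR = 1 − 1/RR.
PN = (5.645 − 1) / 5.645 = 4.645 / 5.645 ≈ 0.8229

PN ≈ 0.823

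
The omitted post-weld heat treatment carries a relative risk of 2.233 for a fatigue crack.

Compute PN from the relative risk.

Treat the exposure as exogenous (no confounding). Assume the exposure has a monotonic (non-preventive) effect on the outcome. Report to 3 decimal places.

Under exogeneity and monotonicity, PN = (RR − 1) / RR = 1 − 1/RR.
PN = (2.233 − 1) / 2.233 = 1.233 / 2.233 ≈ 0.5522

PN ≈ 0.552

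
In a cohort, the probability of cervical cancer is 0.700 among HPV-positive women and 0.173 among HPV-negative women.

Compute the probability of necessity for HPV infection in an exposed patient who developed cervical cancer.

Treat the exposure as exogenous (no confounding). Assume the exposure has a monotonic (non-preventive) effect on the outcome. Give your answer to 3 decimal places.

Let p₁ = 0.7, p₀ = 0.173.
Under exogeneity and monotonicity, PN = (p₁ − p₀) / p₁.
PN = (0.7 − 0.173) / 0.7 = 0.527 / 0.7 ≈ 0.7529

PN ≈ 0.753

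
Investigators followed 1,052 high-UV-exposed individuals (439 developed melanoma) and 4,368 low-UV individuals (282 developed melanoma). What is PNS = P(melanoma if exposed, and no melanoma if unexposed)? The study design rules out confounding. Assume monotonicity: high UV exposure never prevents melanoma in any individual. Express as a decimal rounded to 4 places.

p₁ = P(outcome | exposed) = 439/1052 = 0.4173
p₀ = P(outcome | unexposed) = 282/4368 = 0.06456
Under exogeneity and monotonicity, PNS = p₁ − p₀.
PNS = 0.4173 − 0.06456 = 0.35274

PNS ≈ 0.3527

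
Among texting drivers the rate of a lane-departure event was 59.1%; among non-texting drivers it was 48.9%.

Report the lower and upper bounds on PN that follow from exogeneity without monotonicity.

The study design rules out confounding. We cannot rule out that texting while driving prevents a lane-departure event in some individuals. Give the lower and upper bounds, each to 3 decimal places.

0.173 ≤ PN ≤ 0.865

p₁ = 0.591, p₀ = 0.489.
Under exogeneity alone the bounds on PN are max{0,(p₁−p₀)/p₁} ≤ PN ≤ min{1,(1−p₀)/p₁}.
  lower = (p₁ − p₀)/p₁ = 0.102 / 0.591 ≈ 0.1726
  upper = min{1, (1 − p₀)/p₁} = 0.511 / 0.591 ≈ 0.8646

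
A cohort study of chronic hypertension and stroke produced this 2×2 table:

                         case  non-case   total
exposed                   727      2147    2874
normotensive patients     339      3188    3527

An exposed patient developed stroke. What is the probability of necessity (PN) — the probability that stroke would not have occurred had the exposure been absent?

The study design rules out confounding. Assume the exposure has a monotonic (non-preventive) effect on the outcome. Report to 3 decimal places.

p₁ = P(outcome | exposed) = 727/2874 = 0.25296
p₀ = P(outcome | unexposed) = 339/3527 = 0.096116
Under exogeneity and monotonicity, PN = (p₁ − p₀)/p₁.
PN = (0.25296 − 0.096116) / 0.25296 ≈ 0.6200

PN ≈ 0.620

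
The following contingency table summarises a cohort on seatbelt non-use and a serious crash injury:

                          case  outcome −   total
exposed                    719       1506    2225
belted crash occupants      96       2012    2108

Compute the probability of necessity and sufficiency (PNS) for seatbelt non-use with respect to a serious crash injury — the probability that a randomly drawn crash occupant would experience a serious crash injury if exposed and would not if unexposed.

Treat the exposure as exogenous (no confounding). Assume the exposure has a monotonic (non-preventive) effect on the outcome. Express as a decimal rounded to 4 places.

PNS ≈ 0.2776

p₁ = P(outcome | exposed) = 719/2225 = 0.32315
p₀ = P(outcome | unexposed) = 96/2108 = 0.045541
Under exogeneity and monotonicity, PNS = p₁ − p₀.
PNS = 0.32315 − 0.045541 = 0.27761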